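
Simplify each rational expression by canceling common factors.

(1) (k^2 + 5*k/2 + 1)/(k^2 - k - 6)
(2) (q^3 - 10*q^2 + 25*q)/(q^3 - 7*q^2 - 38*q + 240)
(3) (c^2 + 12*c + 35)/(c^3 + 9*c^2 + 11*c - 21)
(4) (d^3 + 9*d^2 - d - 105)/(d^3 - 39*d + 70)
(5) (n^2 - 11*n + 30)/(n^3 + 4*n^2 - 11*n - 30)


(1) = (2*k + 1)/(2*k - 6)
(2) = (q^2 - 5*q)/(q^2 - 2*q - 48)
(3) = (c + 5)/(c^2 + 2*c - 3)
(4) = (d^2 + 2*d - 15)/(d^2 - 7*d + 10)
(5) = (n^2 - 11*n + 30)/(n^3 + 4*n^2 - 11*n - 30)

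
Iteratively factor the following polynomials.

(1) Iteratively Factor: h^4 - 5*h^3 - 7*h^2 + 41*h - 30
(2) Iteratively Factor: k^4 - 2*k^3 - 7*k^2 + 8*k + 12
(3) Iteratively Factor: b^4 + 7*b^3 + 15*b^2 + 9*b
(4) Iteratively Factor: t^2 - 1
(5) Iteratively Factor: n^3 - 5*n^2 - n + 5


(1) = (h - 1)*(h^3 - 4*h^2 - 11*h + 30) = (h - 5)*(h - 1)*(h^2 + h - 6) = (h - 5)*(h - 1)*(h + 3)*(h - 2)
(2) = (k + 2)*(k^3 - 4*k^2 + k + 6) = (k - 3)*(k + 2)*(k^2 - k - 2) = (k - 3)*(k - 2)*(k + 2)*(k + 1)
(3) = (b + 3)*(b^3 + 4*b^2 + 3*b) = b*(b + 3)*(b^2 + 4*b + 3) = b*(b + 3)^2*(b + 1)
(4) = (t + 1)*(t - 1)
(5) = (n - 5)*(n^2 - 1) = (n - 5)*(n + 1)*(n - 1)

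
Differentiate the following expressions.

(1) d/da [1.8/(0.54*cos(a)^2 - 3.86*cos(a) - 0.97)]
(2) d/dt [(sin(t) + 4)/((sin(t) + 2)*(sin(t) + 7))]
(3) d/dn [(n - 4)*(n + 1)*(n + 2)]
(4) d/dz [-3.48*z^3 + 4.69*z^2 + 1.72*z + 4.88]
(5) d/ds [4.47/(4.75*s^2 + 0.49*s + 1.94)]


(1) = (1.944*cos(a) - 6.948)*sin(a)/(-0.54*cos(a)^2 + 3.86*cos(a) + 0.97)^2
(2) = (-8*sin(t) + cos(t)^2 - 23)*cos(t)/((sin(t) + 2)^2*(sin(t) + 7)^2)
(3) = 3*n^2 - 2*n - 10
(4) = -10.44*z^2 + 9.38*z + 1.72
(5) = (-42.465*s - 2.1903)/(4.75*s^2 + 0.49*s + 1.94)^2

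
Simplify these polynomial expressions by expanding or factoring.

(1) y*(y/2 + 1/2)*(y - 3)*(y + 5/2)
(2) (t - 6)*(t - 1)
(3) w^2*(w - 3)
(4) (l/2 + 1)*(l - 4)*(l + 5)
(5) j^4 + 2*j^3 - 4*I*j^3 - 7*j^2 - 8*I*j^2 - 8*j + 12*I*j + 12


(1) = y^4/2 + y^3/4 - 4*y^2 - 15*y/4
(2) = t^2 - 7*t + 6
(3) = w^3 - 3*w^2
(4) = l^3/2 + 3*l^2/2 - 9*l - 20
(5) = (j - 1)*(j + 3)*(j - 2*I)^2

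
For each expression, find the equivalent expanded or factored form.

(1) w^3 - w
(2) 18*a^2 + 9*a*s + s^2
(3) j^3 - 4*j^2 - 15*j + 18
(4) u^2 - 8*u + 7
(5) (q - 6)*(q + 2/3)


(1) = w*(w - 1)*(w + 1)
(2) = (3*a + s)*(6*a + s)
(3) = (j - 6)*(j - 1)*(j + 3)
(4) = (u - 7)*(u - 1)
(5) = q^2 - 16*q/3 - 4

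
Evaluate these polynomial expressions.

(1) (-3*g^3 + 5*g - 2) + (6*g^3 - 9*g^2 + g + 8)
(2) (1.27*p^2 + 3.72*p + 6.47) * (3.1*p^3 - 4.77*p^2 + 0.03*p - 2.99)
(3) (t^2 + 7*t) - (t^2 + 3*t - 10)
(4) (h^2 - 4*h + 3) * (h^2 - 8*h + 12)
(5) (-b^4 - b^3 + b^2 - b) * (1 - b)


(1) = 3*g^3 - 9*g^2 + 6*g + 6
(2) = 3.937*p^5 + 5.4741*p^4 + 2.3507*p^3 - 34.5476*p^2 - 10.9287*p - 19.3453
(3) = 4*t + 10
(4) = h^4 - 12*h^3 + 47*h^2 - 72*h + 36
(5) = b^5 - 2*b^3 + 2*b^2 - b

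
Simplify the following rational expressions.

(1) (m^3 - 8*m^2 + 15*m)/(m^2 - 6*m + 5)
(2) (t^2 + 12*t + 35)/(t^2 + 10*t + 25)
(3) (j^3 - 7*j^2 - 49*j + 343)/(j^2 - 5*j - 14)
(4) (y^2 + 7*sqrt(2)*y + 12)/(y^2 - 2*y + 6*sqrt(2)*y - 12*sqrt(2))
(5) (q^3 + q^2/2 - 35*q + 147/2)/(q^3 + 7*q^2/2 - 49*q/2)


(1) = (m^2 - 3*m)/(m - 1)
(2) = (t + 7)/(t + 5)
(3) = (j^2 - 49)/(j + 2)
(4) = (y + sqrt(2))/(y - 2)
(5) = (q - 3)/q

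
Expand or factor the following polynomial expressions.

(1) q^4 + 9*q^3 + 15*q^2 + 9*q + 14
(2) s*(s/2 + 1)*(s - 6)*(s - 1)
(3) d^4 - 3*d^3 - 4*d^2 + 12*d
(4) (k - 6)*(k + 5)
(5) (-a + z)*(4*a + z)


(1) = (q + 2)*(q + 7)*(q - I)*(q + I)
(2) = s^4/2 - 5*s^3/2 - 4*s^2 + 6*s
(3) = d*(d - 3)*(d - 2)*(d + 2)
(4) = k^2 - k - 30
(5) = -4*a^2 + 3*a*z + z^2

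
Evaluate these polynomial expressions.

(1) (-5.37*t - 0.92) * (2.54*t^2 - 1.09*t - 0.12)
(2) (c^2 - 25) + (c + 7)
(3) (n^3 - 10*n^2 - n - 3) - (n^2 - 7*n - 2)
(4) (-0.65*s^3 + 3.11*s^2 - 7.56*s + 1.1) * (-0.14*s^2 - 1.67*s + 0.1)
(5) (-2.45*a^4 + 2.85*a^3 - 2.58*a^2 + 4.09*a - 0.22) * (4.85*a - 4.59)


(1) = -13.6398*t^3 + 3.5165*t^2 + 1.6472*t + 0.1104
(2) = c^2 + c - 18
(3) = n^3 - 11*n^2 + 6*n - 1
(4) = 0.091*s^5 + 0.6501*s^4 - 4.2003*s^3 + 12.7822*s^2 - 2.593*s + 0.11
(5) = -11.8825*a^5 + 25.068*a^4 - 25.5945*a^3 + 31.6787*a^2 - 19.8401*a + 1.0098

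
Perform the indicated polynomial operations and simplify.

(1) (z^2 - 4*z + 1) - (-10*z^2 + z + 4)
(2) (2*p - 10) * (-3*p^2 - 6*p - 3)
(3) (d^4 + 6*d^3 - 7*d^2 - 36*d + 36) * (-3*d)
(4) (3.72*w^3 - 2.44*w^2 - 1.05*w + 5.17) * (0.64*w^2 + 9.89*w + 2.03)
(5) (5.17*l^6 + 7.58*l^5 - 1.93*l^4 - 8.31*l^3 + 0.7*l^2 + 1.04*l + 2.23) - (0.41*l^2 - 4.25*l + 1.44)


(1) = 11*z^2 - 5*z - 3
(2) = -6*p^3 + 18*p^2 + 54*p + 30
(3) = -3*d^5 - 18*d^4 + 21*d^3 + 108*d^2 - 108*d
(4) = 2.3808*w^5 + 35.2292*w^4 - 17.252*w^3 - 12.0289*w^2 + 48.9998*w + 10.4951
(5) = 5.17*l^6 + 7.58*l^5 - 1.93*l^4 - 8.31*l^3 + 0.29*l^2 + 5.29*l + 0.79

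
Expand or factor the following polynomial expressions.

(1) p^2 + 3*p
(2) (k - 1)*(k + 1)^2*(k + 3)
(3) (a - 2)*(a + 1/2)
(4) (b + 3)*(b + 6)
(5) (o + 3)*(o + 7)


(1) = p*(p + 3)
(2) = k^4 + 4*k^3 + 2*k^2 - 4*k - 3
(3) = a^2 - 3*a/2 - 1
(4) = b^2 + 9*b + 18
(5) = o^2 + 10*o + 21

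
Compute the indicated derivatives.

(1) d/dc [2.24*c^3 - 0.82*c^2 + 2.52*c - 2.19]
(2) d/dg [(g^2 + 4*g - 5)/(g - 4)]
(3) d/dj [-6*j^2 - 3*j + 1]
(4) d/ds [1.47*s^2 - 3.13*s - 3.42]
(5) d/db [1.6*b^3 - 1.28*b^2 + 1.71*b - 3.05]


(1) = 6.72*c^2 - 1.64*c + 2.52
(2) = (g^2 - 8*g - 11)/(g^2 - 8*g + 16)
(3) = -12*j - 3
(4) = 2.94*s - 3.13
(5) = 4.8*b^2 - 2.56*b + 1.71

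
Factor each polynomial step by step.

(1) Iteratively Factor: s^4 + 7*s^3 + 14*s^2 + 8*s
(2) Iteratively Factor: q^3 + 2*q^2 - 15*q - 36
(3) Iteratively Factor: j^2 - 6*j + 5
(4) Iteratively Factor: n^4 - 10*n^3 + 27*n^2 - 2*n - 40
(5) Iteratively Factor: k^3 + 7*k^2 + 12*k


(1) = (s)*(s^3 + 7*s^2 + 14*s + 8) = s*(s + 2)*(s^2 + 5*s + 4) = s*(s + 2)*(s + 4)*(s + 1)
(2) = (q + 3)*(q^2 - q - 12) = (q - 4)*(q + 3)*(q + 3)
(3) = (j - 1)*(j - 5)
(4) = (n - 5)*(n^3 - 5*n^2 + 2*n + 8) = (n - 5)*(n + 1)*(n^2 - 6*n + 8) = (n - 5)*(n - 4)*(n + 1)*(n - 2)
(5) = (k + 3)*(k^2 + 4*k) = (k + 3)*(k + 4)*(k)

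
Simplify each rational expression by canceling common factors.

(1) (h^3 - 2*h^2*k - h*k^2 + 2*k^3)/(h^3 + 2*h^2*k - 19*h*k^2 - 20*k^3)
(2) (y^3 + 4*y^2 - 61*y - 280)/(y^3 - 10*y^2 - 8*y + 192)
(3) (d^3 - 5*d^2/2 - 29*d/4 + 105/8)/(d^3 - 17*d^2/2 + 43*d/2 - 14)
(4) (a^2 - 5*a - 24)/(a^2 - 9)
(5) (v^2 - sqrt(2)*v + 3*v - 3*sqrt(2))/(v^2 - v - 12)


(1) = (h^2 - 3*h*k + 2*k^2)/(h^2 + h*k - 20*k^2)
(2) = (y^2 + 12*y + 35)/(y^2 - 2*y - 24)
(3) = (4*d^2 + 4*d - 15)/(4*d^2 - 20*d + 16)
(4) = (a - 8)/(a - 3)
(5) = (v - sqrt(2))/(v - 4)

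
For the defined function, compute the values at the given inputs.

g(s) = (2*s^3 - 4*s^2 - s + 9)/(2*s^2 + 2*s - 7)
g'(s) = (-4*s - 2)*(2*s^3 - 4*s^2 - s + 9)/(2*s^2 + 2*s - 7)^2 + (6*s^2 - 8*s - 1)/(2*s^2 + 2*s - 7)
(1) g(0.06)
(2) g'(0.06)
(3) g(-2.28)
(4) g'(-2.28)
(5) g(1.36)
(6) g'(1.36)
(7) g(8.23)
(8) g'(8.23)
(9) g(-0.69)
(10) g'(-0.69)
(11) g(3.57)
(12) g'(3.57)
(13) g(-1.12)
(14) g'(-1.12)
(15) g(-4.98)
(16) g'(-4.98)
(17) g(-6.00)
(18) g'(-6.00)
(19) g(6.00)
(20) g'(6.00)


(1) = -1.30
(2) = -0.21
(3) = 28.56
(4) = -216.44
(5) = -9.08
(6) = -114.94
(7) = 5.83
(8) = 0.94
(9) = -0.96
(10) = -0.89
(11) = 1.77
(12) = 0.70
(13) = -0.34
(14) = -2.18
(15) = -10.18
(16) = 0.16
(17) = -10.58
(18) = 0.57
(19) = 3.78
(20) = 0.89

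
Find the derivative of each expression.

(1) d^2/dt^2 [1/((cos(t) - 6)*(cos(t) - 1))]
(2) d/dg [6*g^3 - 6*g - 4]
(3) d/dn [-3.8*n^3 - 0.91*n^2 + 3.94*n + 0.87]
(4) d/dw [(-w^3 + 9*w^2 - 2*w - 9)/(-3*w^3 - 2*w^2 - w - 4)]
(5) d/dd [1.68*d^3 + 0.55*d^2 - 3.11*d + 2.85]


(1) = (-4*sin(t)^4 + 27*sin(t)^2 - 273*cos(t)/4 + 21*cos(3*t)/4 + 63)/((cos(t) - 6)^3*(cos(t) - 1)^3)
(2) = 18*g^2 - 6
(3) = -11.4*n^2 - 1.82*n + 3.94
(4) = (29*w^4 - 10*w^3 - 82*w^2 - 108*w - 1)/(9*w^6 + 12*w^5 + 10*w^4 + 28*w^3 + 17*w^2 + 8*w + 16)
(5) = 5.04*d^2 + 1.1*d - 3.11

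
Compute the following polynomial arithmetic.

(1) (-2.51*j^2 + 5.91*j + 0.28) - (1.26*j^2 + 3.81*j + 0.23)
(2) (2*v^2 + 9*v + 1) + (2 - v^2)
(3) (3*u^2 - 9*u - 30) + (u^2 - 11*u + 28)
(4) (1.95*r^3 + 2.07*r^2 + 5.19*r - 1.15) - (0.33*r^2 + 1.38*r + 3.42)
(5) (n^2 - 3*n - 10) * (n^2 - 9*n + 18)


(1) = -3.77*j^2 + 2.1*j + 0.05
(2) = v^2 + 9*v + 3
(3) = 4*u^2 - 20*u - 2
(4) = 1.95*r^3 + 1.74*r^2 + 3.81*r - 4.57
(5) = n^4 - 12*n^3 + 35*n^2 + 36*n - 180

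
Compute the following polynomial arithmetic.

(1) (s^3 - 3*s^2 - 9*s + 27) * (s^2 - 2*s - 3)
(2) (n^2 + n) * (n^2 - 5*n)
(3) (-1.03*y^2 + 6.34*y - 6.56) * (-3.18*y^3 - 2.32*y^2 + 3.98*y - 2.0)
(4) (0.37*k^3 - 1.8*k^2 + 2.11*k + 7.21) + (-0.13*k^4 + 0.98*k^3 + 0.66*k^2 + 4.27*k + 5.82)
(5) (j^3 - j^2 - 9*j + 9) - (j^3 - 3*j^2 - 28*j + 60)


(1) = s^5 - 5*s^4 - 6*s^3 + 54*s^2 - 27*s - 81
(2) = n^4 - 4*n^3 - 5*n^2
(3) = 3.2754*y^5 - 17.7716*y^4 + 2.0526*y^3 + 42.5124*y^2 - 38.7888*y + 13.12
(4) = -0.13*k^4 + 1.35*k^3 - 1.14*k^2 + 6.38*k + 13.03
(5) = 2*j^2 + 19*j - 51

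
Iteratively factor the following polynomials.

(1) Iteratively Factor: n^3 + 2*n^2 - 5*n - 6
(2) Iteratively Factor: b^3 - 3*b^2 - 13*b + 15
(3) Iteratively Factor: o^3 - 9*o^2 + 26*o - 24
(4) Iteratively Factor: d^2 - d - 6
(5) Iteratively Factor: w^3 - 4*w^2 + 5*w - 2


(1) = (n + 3)*(n^2 - n - 2) = (n + 1)*(n + 3)*(n - 2)
(2) = (b + 3)*(b^2 - 6*b + 5) = (b - 1)*(b + 3)*(b - 5)
(3) = (o - 2)*(o^2 - 7*o + 12) = (o - 3)*(o - 2)*(o - 4)
(4) = (d + 2)*(d - 3)
(5) = (w - 1)*(w^2 - 3*w + 2) = (w - 2)*(w - 1)*(w - 1)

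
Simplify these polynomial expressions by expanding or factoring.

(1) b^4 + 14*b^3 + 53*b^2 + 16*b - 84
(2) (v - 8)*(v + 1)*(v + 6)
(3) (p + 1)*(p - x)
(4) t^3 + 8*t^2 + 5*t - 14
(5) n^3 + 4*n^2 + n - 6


(1) = (b - 1)*(b + 2)*(b + 6)*(b + 7)
(2) = v^3 - v^2 - 50*v - 48
(3) = p^2 - p*x + p - x
(4) = (t - 1)*(t + 2)*(t + 7)
(5) = (n - 1)*(n + 2)*(n + 3)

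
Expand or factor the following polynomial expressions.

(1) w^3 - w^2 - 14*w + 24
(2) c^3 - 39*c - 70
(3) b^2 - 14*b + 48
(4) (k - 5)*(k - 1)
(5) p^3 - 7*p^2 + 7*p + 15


(1) = (w - 3)*(w - 2)*(w + 4)
(2) = (c - 7)*(c + 2)*(c + 5)
(3) = (b - 8)*(b - 6)
(4) = k^2 - 6*k + 5
(5) = (p - 5)*(p - 3)*(p + 1)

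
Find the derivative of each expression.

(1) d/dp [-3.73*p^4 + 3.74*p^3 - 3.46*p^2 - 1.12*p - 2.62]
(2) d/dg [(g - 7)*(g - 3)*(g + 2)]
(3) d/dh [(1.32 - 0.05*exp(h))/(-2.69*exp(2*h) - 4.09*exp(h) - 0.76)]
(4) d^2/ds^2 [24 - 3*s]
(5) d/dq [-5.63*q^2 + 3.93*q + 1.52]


(1) = -14.92*p^3 + 11.22*p^2 - 6.92*p - 1.12
(2) = 3*g^2 - 16*g + 1
(3) = (-0.1345*exp(2*h) + 7.1016*exp(h) + 5.4368)*exp(h)/(7.2361*exp(4*h) + 22.0042*exp(3*h) + 20.8169*exp(2*h) + 6.2168*exp(h) + 0.5776)
(4) = 0
(5) = 3.93 - 11.26*q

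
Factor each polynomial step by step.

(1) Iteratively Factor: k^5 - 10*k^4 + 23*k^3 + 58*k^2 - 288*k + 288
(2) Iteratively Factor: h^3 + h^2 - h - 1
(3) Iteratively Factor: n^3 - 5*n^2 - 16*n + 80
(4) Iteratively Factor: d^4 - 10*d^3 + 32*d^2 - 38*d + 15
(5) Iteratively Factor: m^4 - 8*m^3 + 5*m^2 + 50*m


(1) = (k - 4)*(k^4 - 6*k^3 - k^2 + 54*k - 72) = (k - 4)*(k + 3)*(k^3 - 9*k^2 + 26*k - 24) = (k - 4)^2*(k + 3)*(k^2 - 5*k + 6) = (k - 4)^2*(k - 2)*(k + 3)*(k - 3)
(2) = (h + 1)*(h^2 - 1) = (h - 1)*(h + 1)*(h + 1)
(3) = (n - 5)*(n^2 - 16) = (n - 5)*(n - 4)*(n + 4)
(4) = (d - 1)*(d^3 - 9*d^2 + 23*d - 15) = (d - 3)*(d - 1)*(d^2 - 6*d + 5) = (d - 5)*(d - 3)*(d - 1)*(d - 1)
(5) = (m)*(m^3 - 8*m^2 + 5*m + 50) = m*(m - 5)*(m^2 - 3*m - 10) = m*(m - 5)*(m + 2)*(m - 5)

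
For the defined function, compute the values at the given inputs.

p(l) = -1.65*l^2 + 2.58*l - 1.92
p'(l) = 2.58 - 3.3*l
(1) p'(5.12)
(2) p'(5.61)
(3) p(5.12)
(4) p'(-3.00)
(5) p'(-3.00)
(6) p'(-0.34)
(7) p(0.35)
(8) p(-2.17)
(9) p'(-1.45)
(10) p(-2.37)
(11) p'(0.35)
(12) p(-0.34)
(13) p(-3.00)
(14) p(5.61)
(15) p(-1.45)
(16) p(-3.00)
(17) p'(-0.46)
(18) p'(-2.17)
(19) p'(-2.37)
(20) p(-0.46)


(1) = -14.32
(2) = -15.93
(3) = -31.96
(4) = 12.48
(5) = 12.48
(6) = 3.70
(7) = -1.22
(8) = -15.29
(9) = 7.36
(10) = -17.30
(11) = 1.43
(12) = -2.99
(13) = -24.51
(14) = -39.38
(15) = -9.13
(16) = -24.51
(17) = 4.10
(18) = 9.74
(19) = 10.40
(20) = -3.46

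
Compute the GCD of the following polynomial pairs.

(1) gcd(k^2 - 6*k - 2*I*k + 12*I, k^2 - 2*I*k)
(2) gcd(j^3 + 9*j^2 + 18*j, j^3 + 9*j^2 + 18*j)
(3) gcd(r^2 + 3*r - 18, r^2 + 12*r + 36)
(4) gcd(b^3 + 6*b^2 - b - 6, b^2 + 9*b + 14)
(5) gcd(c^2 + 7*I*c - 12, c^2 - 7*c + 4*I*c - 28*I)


(1) = k - 2*I
(2) = gcd(j*(j + 3)*(j + 6), j*(j + 3)*(j + 6)) = j^3 + 9*j^2 + 18*j
(3) = r + 6
(4) = gcd((b - 1)*(b + 1)*(b + 6), (b + 2)*(b + 7)) = 1
(5) = c + 4*I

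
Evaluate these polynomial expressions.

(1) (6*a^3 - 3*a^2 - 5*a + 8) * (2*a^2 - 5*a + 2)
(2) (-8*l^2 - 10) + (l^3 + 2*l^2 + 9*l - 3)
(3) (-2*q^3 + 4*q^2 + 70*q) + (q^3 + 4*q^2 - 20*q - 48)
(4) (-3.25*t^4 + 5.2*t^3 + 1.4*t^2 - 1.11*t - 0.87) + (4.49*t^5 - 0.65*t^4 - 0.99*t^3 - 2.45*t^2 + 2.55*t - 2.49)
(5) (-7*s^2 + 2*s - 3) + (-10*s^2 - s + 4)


(1) = 12*a^5 - 36*a^4 + 17*a^3 + 35*a^2 - 50*a + 16
(2) = l^3 - 6*l^2 + 9*l - 13
(3) = -q^3 + 8*q^2 + 50*q - 48
(4) = 4.49*t^5 - 3.9*t^4 + 4.21*t^3 - 1.05*t^2 + 1.44*t - 3.36
(5) = -17*s^2 + s + 1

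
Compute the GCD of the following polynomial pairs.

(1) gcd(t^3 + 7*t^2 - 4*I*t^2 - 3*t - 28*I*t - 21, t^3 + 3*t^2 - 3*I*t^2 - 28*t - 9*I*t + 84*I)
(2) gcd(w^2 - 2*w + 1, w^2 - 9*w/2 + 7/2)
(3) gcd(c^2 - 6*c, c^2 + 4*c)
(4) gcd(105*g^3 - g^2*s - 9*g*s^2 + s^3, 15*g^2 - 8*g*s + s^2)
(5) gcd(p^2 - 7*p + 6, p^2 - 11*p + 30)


(1) = gcd((t + 7)*(t - 3*I)*(t - I), (t - 4)*(t + 7)*(t - 3*I)) = t^2 + t*(7 - 3*I) - 21*I
(2) = gcd((w - 1)^2, (w - 7/2)*(w - 1)) = w - 1
(3) = gcd(c*(c - 6), c*(c + 4)) = c
(4) = gcd((-7*g + s)*(-5*g + s)*(3*g + s), (-5*g + s)*(-3*g + s)) = -5*g + s
(5) = p - 6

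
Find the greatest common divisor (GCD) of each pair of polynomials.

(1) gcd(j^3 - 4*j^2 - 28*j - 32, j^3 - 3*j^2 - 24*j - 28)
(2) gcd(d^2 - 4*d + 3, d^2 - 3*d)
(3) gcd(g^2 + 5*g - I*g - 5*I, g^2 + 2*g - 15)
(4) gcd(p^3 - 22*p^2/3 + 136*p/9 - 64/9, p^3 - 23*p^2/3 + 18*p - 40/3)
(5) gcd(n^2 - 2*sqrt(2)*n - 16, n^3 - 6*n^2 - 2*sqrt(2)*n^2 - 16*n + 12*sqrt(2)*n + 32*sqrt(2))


(1) = gcd((j - 8)*(j + 2)^2, (j - 7)*(j + 2)^2) = j^2 + 4*j + 4
(2) = gcd((d - 3)*(d - 1), d*(d - 3)) = d - 3
(3) = g + 5
(4) = p - 4
(5) = 1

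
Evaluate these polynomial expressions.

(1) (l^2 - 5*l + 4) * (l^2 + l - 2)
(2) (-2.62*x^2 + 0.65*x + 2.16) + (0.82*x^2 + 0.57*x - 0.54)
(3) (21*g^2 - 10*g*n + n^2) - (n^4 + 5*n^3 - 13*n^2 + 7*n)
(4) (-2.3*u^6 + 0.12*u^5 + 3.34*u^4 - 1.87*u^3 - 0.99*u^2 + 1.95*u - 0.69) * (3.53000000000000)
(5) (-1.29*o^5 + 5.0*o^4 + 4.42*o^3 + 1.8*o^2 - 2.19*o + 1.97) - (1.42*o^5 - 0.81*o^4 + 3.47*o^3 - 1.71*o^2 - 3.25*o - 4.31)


(1) = l^4 - 4*l^3 - 3*l^2 + 14*l - 8
(2) = -1.8*x^2 + 1.22*x + 1.62
(3) = 21*g^2 - 10*g*n - n^4 - 5*n^3 + 14*n^2 - 7*n
(4) = -8.119*u^6 + 0.4236*u^5 + 11.7902*u^4 - 6.6011*u^3 - 3.4947*u^2 + 6.8835*u - 2.4357
(5) = -2.71*o^5 + 5.81*o^4 + 0.95*o^3 + 3.51*o^2 + 1.06*o + 6.28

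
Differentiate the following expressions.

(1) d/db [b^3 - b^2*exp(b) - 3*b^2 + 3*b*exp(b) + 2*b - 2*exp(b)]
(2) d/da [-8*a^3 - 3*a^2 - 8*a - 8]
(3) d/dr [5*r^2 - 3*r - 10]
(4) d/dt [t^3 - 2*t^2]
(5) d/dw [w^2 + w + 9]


(1) = -b^2*exp(b) + 3*b^2 + b*exp(b) - 6*b + exp(b) + 2
(2) = -24*a^2 - 6*a - 8
(3) = 10*r - 3
(4) = t*(3*t - 4)
(5) = 2*w + 1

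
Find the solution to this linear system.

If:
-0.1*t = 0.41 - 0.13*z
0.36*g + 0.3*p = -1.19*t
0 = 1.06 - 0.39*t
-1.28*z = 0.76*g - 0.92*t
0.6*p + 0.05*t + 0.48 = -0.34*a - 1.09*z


Then:
a = -11.34
g = -5.54
p = -4.13
t = 2.72
z = 5.24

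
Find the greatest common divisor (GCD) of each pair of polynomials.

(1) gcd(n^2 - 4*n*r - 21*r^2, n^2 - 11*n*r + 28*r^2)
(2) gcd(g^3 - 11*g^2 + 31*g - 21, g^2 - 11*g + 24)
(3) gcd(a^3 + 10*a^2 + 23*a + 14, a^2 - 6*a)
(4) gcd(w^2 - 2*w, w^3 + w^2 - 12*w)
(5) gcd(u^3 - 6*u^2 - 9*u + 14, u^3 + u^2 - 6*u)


(1) = gcd((n - 7*r)*(n + 3*r), (n - 7*r)*(n - 4*r)) = -n + 7*r
(2) = g - 3
(3) = 1
(4) = gcd(w*(w - 2), w*(w - 3)*(w + 4)) = w
(5) = 1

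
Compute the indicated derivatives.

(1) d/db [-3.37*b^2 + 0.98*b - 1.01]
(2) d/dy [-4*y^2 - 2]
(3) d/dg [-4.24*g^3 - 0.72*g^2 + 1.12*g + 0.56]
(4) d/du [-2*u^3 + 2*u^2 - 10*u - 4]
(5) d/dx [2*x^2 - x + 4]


(1) = 0.98 - 6.74*b
(2) = -8*y
(3) = -12.72*g^2 - 1.44*g + 1.12
(4) = -6*u^2 + 4*u - 10
(5) = 4*x - 1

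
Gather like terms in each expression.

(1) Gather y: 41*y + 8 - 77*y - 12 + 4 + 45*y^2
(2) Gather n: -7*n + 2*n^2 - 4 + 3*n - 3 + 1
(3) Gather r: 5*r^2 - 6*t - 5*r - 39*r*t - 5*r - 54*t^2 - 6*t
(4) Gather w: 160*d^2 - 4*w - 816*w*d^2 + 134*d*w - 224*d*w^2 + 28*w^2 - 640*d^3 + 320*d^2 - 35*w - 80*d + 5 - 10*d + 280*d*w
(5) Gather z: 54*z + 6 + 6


(1) = 45*y^2 - 36*y
(2) = 2*n^2 - 4*n - 6
(3) = 5*r^2 + r*(-39*t - 10) - 54*t^2 - 12*t
(4) = -640*d^3 + 480*d^2 - 90*d + w^2*(28 - 224*d) + w*(-816*d^2 + 414*d - 39) + 5
(5) = 54*z + 12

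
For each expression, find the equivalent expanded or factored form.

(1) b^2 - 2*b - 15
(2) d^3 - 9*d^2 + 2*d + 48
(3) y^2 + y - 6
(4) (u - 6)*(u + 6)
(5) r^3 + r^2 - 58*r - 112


(1) = (b - 5)*(b + 3)
(2) = (d - 8)*(d - 3)*(d + 2)
(3) = (y - 2)*(y + 3)
(4) = u^2 - 36
(5) = (r - 8)*(r + 2)*(r + 7)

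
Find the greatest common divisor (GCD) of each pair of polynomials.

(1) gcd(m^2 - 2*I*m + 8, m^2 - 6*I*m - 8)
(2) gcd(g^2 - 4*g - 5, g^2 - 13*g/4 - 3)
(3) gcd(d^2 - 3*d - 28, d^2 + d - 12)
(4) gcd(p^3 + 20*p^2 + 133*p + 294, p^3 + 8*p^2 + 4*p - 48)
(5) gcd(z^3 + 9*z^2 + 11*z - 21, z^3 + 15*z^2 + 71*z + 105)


(1) = gcd((m - 4*I)*(m + 2*I), (m - 4*I)*(m - 2*I)) = m - 4*I
(2) = 1
(3) = gcd((d - 7)*(d + 4), (d - 3)*(d + 4)) = d + 4
(4) = p + 6
(5) = z^2 + 10*z + 21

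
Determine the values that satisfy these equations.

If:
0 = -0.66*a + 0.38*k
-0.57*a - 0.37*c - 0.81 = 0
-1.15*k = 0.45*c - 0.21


Then:
a = 0.92
c = -3.60
k = 1.59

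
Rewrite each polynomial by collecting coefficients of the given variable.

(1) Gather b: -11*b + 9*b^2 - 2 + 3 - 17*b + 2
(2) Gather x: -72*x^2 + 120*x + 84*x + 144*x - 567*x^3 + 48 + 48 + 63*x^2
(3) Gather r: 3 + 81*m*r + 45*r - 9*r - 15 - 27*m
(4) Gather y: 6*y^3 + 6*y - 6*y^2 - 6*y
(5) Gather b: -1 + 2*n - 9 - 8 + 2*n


(1) = 9*b^2 - 28*b + 3
(2) = -567*x^3 - 9*x^2 + 348*x + 96
(3) = -27*m + r*(81*m + 36) - 12
(4) = 6*y^3 - 6*y^2
(5) = 4*n - 18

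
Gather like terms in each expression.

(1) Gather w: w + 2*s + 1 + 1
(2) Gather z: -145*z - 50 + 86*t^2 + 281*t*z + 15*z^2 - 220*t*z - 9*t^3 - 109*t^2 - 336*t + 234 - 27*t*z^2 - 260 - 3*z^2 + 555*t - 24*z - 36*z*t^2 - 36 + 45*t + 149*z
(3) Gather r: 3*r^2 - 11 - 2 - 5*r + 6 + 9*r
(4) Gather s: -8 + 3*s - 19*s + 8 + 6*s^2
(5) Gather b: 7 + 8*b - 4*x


(1) = 2*s + w + 2
(2) = -9*t^3 - 23*t^2 + 264*t + z^2*(12 - 27*t) + z*(-36*t^2 + 61*t - 20) - 112
(3) = 3*r^2 + 4*r - 7
(4) = 6*s^2 - 16*s
(5) = 8*b - 4*x + 7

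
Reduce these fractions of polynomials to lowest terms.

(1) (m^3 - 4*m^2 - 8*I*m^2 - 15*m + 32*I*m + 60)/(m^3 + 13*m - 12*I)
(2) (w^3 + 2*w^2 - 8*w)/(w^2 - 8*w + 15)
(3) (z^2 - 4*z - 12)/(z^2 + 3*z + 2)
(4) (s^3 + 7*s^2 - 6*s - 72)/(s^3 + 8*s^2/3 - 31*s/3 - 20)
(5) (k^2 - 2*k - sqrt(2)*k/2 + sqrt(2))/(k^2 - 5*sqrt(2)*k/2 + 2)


(1) = (m^2 + m*(-4 - 5*I) + 20*I)/(m^2 + 3*I*m + 4)
(2) = (w^3 + 2*w^2 - 8*w)/(w^2 - 8*w + 15)
(3) = (z - 6)/(z + 1)
(4) = (3*s + 18)/(3*s + 5)
(5) = (4*k - 8)/(4*k - 8*sqrt(2))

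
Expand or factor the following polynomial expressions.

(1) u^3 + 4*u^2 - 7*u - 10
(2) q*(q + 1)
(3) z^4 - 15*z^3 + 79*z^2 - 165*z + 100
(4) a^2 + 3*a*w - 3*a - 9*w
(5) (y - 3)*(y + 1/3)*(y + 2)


(1) = (u - 2)*(u + 1)*(u + 5)
(2) = q^2 + q
(3) = (z - 5)^2*(z - 4)*(z - 1)
(4) = (a - 3)*(a + 3*w)
(5) = y^3 - 2*y^2/3 - 19*y/3 - 2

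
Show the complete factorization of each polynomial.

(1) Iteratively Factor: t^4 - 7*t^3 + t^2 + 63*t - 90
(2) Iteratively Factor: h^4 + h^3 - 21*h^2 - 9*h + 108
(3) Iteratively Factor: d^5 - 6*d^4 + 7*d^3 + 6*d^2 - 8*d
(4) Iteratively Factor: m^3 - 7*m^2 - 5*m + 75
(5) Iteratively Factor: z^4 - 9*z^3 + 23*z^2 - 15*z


(1) = (t + 3)*(t^3 - 10*t^2 + 31*t - 30) = (t - 5)*(t + 3)*(t^2 - 5*t + 6) = (t - 5)*(t - 2)*(t + 3)*(t - 3)
(2) = (h - 3)*(h^3 + 4*h^2 - 9*h - 36) = (h - 3)^2*(h^2 + 7*h + 12) = (h - 3)^2*(h + 4)*(h + 3)
(3) = (d + 1)*(d^4 - 7*d^3 + 14*d^2 - 8*d) = d*(d + 1)*(d^3 - 7*d^2 + 14*d - 8) = d*(d - 1)*(d + 1)*(d^2 - 6*d + 8) = d*(d - 4)*(d - 1)*(d + 1)*(d - 2)
(4) = (m - 5)*(m^2 - 2*m - 15) = (m - 5)^2*(m + 3)
(5) = (z - 5)*(z^3 - 4*z^2 + 3*z) = (z - 5)*(z - 1)*(z^2 - 3*z) = z*(z - 5)*(z - 1)*(z - 3)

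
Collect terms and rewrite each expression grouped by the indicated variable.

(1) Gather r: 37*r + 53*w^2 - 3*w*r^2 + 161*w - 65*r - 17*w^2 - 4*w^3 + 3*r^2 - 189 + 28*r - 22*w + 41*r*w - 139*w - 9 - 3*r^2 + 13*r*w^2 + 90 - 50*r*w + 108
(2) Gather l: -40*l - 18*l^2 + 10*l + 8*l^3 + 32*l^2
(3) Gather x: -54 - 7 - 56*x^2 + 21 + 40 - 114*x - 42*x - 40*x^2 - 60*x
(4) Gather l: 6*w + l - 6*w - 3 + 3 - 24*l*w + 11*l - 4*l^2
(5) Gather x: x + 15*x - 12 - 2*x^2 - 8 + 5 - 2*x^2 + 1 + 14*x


(1) = -3*r^2*w + r*(13*w^2 - 9*w) - 4*w^3 + 36*w^2
(2) = 8*l^3 + 14*l^2 - 30*l
(3) = -96*x^2 - 216*x
(4) = -4*l^2 + l*(12 - 24*w)
(5) = -4*x^2 + 30*x - 14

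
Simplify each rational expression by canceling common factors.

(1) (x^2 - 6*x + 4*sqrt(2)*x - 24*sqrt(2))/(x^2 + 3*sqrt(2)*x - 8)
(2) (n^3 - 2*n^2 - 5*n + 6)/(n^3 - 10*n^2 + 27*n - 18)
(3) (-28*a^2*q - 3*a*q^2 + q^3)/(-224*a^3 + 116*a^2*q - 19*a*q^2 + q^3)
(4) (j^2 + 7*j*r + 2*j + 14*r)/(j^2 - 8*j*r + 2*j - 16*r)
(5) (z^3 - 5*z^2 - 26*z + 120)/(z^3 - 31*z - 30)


(1) = (x - 6)/(x - sqrt(2))
(2) = (n + 2)/(n - 6)
(3) = (4*a*q + q^2)/(32*a^2 - 12*a*q + q^2)
(4) = (-j - 7*r)/(-j + 8*r)
(5) = (z - 4)/(z + 1)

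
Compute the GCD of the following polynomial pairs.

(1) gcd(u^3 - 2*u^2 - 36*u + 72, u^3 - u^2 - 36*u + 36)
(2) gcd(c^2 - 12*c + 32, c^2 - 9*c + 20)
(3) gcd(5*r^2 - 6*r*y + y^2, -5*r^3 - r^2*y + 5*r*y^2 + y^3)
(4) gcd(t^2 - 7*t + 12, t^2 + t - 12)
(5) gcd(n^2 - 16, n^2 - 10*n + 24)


(1) = u^2 - 36
(2) = c - 4
(3) = -r + y
(4) = gcd((t - 4)*(t - 3), (t - 3)*(t + 4)) = t - 3
(5) = gcd((n - 4)*(n + 4), (n - 6)*(n - 4)) = n - 4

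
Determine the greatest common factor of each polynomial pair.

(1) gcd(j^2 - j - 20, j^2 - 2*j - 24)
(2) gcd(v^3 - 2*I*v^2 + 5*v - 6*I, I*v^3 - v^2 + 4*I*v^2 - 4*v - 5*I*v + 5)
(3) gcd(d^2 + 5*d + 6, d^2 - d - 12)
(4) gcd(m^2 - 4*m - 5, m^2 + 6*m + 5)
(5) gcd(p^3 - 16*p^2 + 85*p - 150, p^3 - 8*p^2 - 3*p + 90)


(1) = j + 4
(2) = gcd((v - 3*I)*(v - I)*(v + 2*I), (v + 5)*(v + I)*(I*v - I)) = 1
(3) = gcd((d + 2)*(d + 3), (d - 4)*(d + 3)) = d + 3
(4) = m + 1
(5) = gcd((p - 6)*(p - 5)^2, (p - 6)*(p - 5)*(p + 3)) = p^2 - 11*p + 30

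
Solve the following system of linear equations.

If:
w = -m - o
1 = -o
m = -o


Then:
m = 1
o = -1
w = 0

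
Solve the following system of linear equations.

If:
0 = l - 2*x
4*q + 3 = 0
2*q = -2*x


Then:
l = 3/2
q = -3/4
x = 3/4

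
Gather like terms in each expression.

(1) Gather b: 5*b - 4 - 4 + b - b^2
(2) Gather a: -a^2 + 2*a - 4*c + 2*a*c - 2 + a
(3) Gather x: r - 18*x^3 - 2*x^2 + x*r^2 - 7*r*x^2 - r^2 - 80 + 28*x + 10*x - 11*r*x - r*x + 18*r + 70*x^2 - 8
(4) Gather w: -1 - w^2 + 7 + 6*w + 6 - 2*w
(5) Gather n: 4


(1) = -b^2 + 6*b - 8
(2) = -a^2 + a*(2*c + 3) - 4*c - 2
(3) = -r^2 + 19*r - 18*x^3 + x^2*(68 - 7*r) + x*(r^2 - 12*r + 38) - 88
(4) = -w^2 + 4*w + 12
(5) = 4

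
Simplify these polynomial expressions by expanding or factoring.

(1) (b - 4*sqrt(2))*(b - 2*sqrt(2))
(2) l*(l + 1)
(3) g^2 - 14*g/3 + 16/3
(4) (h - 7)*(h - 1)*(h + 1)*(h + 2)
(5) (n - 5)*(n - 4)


(1) = b^2 - 6*sqrt(2)*b + 16
(2) = l^2 + l
(3) = (g - 8/3)*(g - 2)
(4) = h^4 - 5*h^3 - 15*h^2 + 5*h + 14
(5) = n^2 - 9*n + 20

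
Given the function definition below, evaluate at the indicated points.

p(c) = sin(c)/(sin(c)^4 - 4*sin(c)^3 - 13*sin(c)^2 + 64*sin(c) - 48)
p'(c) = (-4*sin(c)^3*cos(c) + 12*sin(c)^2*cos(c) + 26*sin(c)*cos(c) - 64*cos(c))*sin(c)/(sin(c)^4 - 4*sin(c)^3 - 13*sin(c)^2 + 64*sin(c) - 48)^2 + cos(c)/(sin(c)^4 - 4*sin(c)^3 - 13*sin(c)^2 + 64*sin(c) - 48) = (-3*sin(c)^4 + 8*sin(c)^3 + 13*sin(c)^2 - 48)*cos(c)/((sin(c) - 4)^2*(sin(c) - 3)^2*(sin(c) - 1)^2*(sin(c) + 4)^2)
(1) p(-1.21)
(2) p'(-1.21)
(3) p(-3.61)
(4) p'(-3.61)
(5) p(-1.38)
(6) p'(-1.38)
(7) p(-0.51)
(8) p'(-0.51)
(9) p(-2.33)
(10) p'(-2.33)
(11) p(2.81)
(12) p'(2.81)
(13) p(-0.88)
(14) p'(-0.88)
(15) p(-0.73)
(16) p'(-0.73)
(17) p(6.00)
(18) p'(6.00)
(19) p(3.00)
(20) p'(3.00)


(1) = 0.01
(2) = -0.00
(3) = -0.02
(4) = 0.08
(5) = 0.01
(6) = -0.00
(7) = 0.01
(8) = -0.01
(9) = 0.01
(10) = 0.00
(11) = -0.01
(12) = 0.05
(13) = 0.01
(14) = -0.00
(15) = 0.01
(16) = -0.00
(17) = 0.00
(18) = -0.01
(19) = -0.00
(20) = 0.03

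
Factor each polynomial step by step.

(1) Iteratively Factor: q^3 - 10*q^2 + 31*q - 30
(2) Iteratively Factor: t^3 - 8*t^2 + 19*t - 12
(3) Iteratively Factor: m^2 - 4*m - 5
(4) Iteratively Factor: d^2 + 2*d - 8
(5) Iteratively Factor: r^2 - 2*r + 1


(1) = (q - 3)*(q^2 - 7*q + 10) = (q - 3)*(q - 2)*(q - 5)
(2) = (t - 3)*(t^2 - 5*t + 4) = (t - 4)*(t - 3)*(t - 1)
(3) = (m - 5)*(m + 1)
(4) = (d - 2)*(d + 4)
(5) = (r - 1)*(r - 1)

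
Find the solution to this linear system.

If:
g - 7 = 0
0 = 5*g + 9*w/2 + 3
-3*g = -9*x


Then:
g = 7
w = -76/9
x = 7/3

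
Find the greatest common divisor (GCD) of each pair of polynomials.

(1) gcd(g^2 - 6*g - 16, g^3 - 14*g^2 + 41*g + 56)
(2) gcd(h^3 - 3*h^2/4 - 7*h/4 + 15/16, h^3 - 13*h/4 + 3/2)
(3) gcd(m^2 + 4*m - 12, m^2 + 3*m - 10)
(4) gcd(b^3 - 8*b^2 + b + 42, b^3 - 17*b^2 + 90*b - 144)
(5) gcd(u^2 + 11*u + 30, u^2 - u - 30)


(1) = gcd((g - 8)*(g + 2), (g - 8)*(g - 7)*(g + 1)) = g - 8
(2) = h^2 - 2*h + 3/4
(3) = gcd((m - 2)*(m + 6), (m - 2)*(m + 5)) = m - 2
(4) = gcd((b - 7)*(b - 3)*(b + 2), (b - 8)*(b - 6)*(b - 3)) = b - 3
(5) = gcd((u + 5)*(u + 6), (u - 6)*(u + 5)) = u + 5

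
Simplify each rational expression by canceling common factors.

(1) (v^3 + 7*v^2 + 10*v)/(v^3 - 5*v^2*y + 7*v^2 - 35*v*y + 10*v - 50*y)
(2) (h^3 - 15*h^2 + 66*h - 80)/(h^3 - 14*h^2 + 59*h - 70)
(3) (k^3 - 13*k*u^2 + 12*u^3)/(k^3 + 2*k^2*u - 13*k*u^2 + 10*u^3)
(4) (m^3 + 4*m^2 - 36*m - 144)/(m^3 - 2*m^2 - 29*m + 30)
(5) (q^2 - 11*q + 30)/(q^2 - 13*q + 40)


(1) = -v/(-v + 5*y)
(2) = (h - 8)/(h - 7)
(3) = (-k^2 - k*u + 12*u^2)/(-k^2 - 3*k*u + 10*u^2)
(4) = (m^2 + 10*m + 24)/(m^2 + 4*m - 5)
(5) = (q - 6)/(q - 8)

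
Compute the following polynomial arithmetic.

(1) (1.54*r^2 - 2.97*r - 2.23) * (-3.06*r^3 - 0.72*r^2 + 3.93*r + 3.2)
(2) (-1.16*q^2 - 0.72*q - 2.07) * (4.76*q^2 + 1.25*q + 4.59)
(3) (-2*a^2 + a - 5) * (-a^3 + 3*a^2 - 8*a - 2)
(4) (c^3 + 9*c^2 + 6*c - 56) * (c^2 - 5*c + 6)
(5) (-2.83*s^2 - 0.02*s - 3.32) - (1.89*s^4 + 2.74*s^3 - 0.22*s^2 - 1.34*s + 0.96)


(1) = -4.7124*r^5 + 7.9794*r^4 + 15.0144*r^3 - 5.1385*r^2 - 18.2679*r - 7.136
(2) = -5.5216*q^4 - 4.8772*q^3 - 16.0776*q^2 - 5.8923*q - 9.5013
(3) = 2*a^5 - 7*a^4 + 24*a^3 - 19*a^2 + 38*a + 10
(4) = c^5 + 4*c^4 - 33*c^3 - 32*c^2 + 316*c - 336
(5) = -1.89*s^4 - 2.74*s^3 - 2.61*s^2 + 1.32*s - 4.28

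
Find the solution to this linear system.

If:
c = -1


Then:
c = -1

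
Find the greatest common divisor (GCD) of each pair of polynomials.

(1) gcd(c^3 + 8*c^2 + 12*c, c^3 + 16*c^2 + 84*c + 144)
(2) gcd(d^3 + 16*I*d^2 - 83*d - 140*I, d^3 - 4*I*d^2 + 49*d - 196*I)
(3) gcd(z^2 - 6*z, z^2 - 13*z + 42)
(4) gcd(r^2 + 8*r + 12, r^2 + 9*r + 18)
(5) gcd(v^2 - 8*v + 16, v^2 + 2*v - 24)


(1) = c + 6
(2) = gcd((d + 4*I)*(d + 5*I)*(d + 7*I), (d - 7*I)*(d - 4*I)*(d + 7*I)) = d + 7*I
(3) = z - 6
(4) = r + 6
(5) = v - 4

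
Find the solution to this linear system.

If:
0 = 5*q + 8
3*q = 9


Then:
No Solution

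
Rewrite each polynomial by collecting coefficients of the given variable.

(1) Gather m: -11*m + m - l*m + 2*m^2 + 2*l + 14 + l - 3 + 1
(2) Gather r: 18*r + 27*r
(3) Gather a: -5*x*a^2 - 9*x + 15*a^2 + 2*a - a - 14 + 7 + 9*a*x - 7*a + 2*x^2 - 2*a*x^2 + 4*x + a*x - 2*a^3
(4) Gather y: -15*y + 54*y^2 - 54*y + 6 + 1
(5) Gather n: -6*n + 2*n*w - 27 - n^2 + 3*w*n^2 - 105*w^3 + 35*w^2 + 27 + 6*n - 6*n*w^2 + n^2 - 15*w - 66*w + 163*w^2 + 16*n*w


(1) = 3*l + 2*m^2 + m*(-l - 10) + 12
(2) = 45*r
(3) = -2*a^3 + a^2*(15 - 5*x) + a*(-2*x^2 + 10*x - 6) + 2*x^2 - 5*x - 7
(4) = 54*y^2 - 69*y + 7
(5) = 3*n^2*w + n*(-6*w^2 + 18*w) - 105*w^3 + 198*w^2 - 81*w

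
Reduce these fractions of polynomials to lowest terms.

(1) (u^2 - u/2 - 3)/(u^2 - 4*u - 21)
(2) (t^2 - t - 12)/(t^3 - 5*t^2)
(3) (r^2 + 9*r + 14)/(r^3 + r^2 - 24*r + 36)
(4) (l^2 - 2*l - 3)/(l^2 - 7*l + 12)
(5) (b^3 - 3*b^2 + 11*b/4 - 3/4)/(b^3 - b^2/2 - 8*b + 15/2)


(1) = (2*u^2 - u - 6)/(2*u^2 - 8*u - 42)
(2) = (t^2 - t - 12)/(t^3 - 5*t^2)
(3) = (r^2 + 9*r + 14)/(r^3 + r^2 - 24*r + 36)
(4) = (l + 1)/(l - 4)
(5) = (4*b^2 - 8*b + 3)/(4*b^2 + 2*b - 30)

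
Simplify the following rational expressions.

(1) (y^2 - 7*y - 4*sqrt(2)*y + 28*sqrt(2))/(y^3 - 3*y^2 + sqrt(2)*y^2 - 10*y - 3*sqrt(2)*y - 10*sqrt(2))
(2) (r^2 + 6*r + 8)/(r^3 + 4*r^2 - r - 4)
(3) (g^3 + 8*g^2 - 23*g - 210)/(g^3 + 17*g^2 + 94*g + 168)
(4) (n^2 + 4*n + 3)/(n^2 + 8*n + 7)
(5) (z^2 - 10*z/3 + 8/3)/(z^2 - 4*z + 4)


(1) = (y^2 + y*(-7 - 4*sqrt(2)) + 28*sqrt(2))/(y^3 + y^2*(-3 + sqrt(2)) + y*(-10 - 3*sqrt(2)) - 10*sqrt(2))
(2) = (r + 2)/(r^2 - 1)
(3) = (g - 5)/(g + 4)
(4) = (n + 3)/(n + 7)
(5) = (3*z - 4)/(3*z - 6)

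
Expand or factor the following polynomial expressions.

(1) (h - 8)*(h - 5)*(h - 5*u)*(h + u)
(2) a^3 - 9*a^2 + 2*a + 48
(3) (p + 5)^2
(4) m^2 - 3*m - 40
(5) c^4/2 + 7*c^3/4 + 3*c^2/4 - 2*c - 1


(1) = h^4 - 4*h^3*u - 13*h^3 - 5*h^2*u^2 + 52*h^2*u + 40*h^2 + 65*h*u^2 - 160*h*u - 200*u^2
(2) = (a - 8)*(a - 3)*(a + 2)
(3) = p^2 + 10*p + 25
(4) = (m - 8)*(m + 5)
(5) = (c/2 + 1)*(c - 1)*(c + 1/2)*(c + 2)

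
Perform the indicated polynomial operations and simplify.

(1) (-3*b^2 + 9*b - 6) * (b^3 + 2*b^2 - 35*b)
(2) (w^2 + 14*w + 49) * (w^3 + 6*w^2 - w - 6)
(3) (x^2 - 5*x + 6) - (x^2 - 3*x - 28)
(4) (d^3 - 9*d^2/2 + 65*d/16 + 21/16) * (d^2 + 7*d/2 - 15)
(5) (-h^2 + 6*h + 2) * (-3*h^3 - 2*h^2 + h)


(1) = -3*b^5 + 3*b^4 + 117*b^3 - 327*b^2 + 210*b
(2) = w^5 + 20*w^4 + 132*w^3 + 274*w^2 - 133*w - 294
(3) = 34 - 2*x
(4) = d^5 - d^4 - 427*d^3/16 + 2657*d^2/32 - 1803*d/32 - 315/16
(5) = 3*h^5 - 16*h^4 - 19*h^3 + 2*h^2 + 2*h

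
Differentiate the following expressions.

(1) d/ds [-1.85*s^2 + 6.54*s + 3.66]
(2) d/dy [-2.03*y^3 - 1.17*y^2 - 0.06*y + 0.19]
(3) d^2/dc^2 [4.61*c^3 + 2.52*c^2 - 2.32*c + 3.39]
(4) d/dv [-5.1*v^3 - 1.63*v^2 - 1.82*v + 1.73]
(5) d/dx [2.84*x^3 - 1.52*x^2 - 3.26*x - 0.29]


(1) = 6.54 - 3.7*s
(2) = -6.09*y^2 - 2.34*y - 0.06
(3) = 27.66*c + 5.04
(4) = -15.3*v^2 - 3.26*v - 1.82
(5) = 8.52*x^2 - 3.04*x - 3.26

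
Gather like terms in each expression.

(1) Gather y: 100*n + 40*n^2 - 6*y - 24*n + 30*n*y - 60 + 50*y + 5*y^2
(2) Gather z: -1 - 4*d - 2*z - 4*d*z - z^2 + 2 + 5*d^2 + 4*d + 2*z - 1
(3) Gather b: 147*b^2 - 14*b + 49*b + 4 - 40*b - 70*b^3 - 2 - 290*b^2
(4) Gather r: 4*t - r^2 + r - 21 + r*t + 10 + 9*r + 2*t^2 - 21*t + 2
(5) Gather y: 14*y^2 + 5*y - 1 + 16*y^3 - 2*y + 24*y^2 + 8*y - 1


(1) = 40*n^2 + 76*n + 5*y^2 + y*(30*n + 44) - 60
(2) = 5*d^2 - 4*d*z - z^2
(3) = -70*b^3 - 143*b^2 - 5*b + 2
(4) = -r^2 + r*(t + 10) + 2*t^2 - 17*t - 9
(5) = 16*y^3 + 38*y^2 + 11*y - 2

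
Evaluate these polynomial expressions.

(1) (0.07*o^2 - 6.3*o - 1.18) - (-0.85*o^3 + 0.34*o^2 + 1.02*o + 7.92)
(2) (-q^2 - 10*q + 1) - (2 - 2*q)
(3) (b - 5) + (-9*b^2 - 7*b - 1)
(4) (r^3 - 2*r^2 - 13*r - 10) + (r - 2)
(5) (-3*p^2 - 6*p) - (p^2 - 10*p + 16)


(1) = 0.85*o^3 - 0.27*o^2 - 7.32*o - 9.1
(2) = -q^2 - 8*q - 1
(3) = -9*b^2 - 6*b - 6
(4) = r^3 - 2*r^2 - 12*r - 12
(5) = -4*p^2 + 4*p - 16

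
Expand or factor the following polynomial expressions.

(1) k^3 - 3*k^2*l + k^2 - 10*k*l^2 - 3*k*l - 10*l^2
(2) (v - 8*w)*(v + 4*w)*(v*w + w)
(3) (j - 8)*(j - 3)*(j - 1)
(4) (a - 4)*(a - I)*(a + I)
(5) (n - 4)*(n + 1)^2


(1) = (k + 1)*(k - 5*l)*(k + 2*l)
(2) = v^3*w - 4*v^2*w^2 + v^2*w - 32*v*w^3 - 4*v*w^2 - 32*w^3
(3) = j^3 - 12*j^2 + 35*j - 24
(4) = a^3 - 4*a^2 + a - 4
(5) = n^3 - 2*n^2 - 7*n - 4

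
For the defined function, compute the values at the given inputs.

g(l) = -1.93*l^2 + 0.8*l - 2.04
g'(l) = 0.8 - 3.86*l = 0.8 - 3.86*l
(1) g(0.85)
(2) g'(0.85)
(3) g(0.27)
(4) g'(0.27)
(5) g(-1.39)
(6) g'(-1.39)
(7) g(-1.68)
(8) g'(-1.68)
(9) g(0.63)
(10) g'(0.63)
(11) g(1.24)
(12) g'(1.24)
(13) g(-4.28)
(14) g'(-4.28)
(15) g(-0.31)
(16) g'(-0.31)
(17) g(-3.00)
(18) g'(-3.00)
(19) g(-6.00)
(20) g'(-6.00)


(1) = -2.75
(2) = -2.48
(3) = -1.96
(4) = -0.24
(5) = -6.88
(6) = 6.17
(7) = -8.83
(8) = 7.28
(9) = -2.30
(10) = -1.63
(11) = -4.02
(12) = -3.99
(13) = -40.82
(14) = 17.32
(15) = -2.47
(16) = 2.00
(17) = -21.81
(18) = 12.38
(19) = -76.32
(20) = 23.96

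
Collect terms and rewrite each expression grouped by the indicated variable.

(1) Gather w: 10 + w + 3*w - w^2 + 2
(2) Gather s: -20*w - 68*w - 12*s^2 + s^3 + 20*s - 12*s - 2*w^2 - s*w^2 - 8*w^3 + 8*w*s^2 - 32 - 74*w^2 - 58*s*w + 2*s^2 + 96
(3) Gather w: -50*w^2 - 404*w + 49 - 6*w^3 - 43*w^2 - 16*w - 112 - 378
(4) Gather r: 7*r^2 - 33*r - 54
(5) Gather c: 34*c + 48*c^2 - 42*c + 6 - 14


(1) = -w^2 + 4*w + 12
(2) = s^3 + s^2*(8*w - 10) + s*(-w^2 - 58*w + 8) - 8*w^3 - 76*w^2 - 88*w + 64
(3) = -6*w^3 - 93*w^2 - 420*w - 441
(4) = 7*r^2 - 33*r - 54
(5) = 48*c^2 - 8*c - 8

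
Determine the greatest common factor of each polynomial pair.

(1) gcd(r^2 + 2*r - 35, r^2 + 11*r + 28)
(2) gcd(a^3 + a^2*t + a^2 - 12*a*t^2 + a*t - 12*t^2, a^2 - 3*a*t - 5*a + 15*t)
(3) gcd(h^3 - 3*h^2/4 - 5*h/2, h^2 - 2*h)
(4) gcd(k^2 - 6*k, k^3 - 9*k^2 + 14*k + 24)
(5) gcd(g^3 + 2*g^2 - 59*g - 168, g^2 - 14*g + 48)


(1) = r + 7
(2) = -a + 3*t
(3) = gcd(h*(h - 2)*(h + 5/4), h*(h - 2)) = h^2 - 2*h
(4) = k - 6
(5) = g - 8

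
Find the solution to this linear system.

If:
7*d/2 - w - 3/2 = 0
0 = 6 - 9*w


Then:
d = 13/21
w = 2/3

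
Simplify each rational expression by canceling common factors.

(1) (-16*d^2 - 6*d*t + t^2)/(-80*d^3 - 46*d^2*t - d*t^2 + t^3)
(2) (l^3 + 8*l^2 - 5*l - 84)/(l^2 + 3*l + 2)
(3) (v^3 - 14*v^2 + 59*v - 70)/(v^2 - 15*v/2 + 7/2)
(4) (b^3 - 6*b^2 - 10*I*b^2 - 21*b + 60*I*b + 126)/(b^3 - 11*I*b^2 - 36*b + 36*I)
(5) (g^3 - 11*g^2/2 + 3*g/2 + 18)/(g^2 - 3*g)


(1) = 1/(5*d + t)
(2) = (l^3 + 8*l^2 - 5*l - 84)/(l^2 + 3*l + 2)
(3) = (2*v^2 - 14*v + 20)/(2*v - 1)
(4) = (b^2 + b*(-6 - 7*I) + 42*I)/(b^2 - 8*I*b - 12)
(5) = (2*g^2 - 5*g - 12)/(2*g)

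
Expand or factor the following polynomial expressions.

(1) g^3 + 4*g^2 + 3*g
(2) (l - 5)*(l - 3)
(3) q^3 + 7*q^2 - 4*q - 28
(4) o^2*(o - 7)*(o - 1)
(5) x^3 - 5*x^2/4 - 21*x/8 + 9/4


(1) = g*(g + 1)*(g + 3)
(2) = l^2 - 8*l + 15
(3) = (q - 2)*(q + 2)*(q + 7)
(4) = o^4 - 8*o^3 + 7*o^2
(5) = (x - 2)*(x - 3/4)*(x + 3/2)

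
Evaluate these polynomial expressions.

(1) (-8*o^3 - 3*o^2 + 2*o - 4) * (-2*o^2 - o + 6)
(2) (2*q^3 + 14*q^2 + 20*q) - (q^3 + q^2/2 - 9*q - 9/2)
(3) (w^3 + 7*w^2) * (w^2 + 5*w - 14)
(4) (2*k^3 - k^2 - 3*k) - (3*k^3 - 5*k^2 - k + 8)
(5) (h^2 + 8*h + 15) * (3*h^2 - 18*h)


(1) = 16*o^5 + 14*o^4 - 49*o^3 - 12*o^2 + 16*o - 24
(2) = q^3 + 27*q^2/2 + 29*q + 9/2
(3) = w^5 + 12*w^4 + 21*w^3 - 98*w^2
(4) = -k^3 + 4*k^2 - 2*k - 8
(5) = 3*h^4 + 6*h^3 - 99*h^2 - 270*h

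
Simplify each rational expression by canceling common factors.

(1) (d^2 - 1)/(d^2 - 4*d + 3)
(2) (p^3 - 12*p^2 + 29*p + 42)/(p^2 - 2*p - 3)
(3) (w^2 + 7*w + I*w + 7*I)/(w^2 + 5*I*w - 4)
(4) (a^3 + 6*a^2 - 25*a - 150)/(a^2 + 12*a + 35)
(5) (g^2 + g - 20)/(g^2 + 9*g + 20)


(1) = (d + 1)/(d - 3)
(2) = (p^2 - 13*p + 42)/(p - 3)
(3) = (w + 7)/(w + 4*I)
(4) = (a^2 + a - 30)/(a + 7)
(5) = (g - 4)/(g + 4)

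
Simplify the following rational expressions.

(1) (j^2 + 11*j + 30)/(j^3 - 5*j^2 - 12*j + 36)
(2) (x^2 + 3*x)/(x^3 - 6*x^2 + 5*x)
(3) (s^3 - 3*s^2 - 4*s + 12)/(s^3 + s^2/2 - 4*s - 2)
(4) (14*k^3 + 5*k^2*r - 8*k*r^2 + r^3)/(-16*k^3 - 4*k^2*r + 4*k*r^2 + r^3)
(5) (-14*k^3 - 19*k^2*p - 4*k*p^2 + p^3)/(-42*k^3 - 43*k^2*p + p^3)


(1) = (j^2 + 11*j + 30)/(j^3 - 5*j^2 - 12*j + 36)
(2) = (x + 3)/(x^2 - 6*x + 5)
(3) = (2*s - 6)/(2*s + 1)
(4) = (-7*k^2 - 6*k*r + r^2)/(8*k^2 + 6*k*r + r^2)
(5) = (2*k + p)/(6*k + p)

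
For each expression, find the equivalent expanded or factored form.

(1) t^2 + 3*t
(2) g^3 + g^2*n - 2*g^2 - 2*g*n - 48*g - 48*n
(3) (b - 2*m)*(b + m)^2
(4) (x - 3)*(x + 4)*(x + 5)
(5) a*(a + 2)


(1) = t*(t + 3)
(2) = (g - 8)*(g + 6)*(g + n)
(3) = b^3 - 3*b*m^2 - 2*m^3
(4) = x^3 + 6*x^2 - 7*x - 60
(5) = a^2 + 2*a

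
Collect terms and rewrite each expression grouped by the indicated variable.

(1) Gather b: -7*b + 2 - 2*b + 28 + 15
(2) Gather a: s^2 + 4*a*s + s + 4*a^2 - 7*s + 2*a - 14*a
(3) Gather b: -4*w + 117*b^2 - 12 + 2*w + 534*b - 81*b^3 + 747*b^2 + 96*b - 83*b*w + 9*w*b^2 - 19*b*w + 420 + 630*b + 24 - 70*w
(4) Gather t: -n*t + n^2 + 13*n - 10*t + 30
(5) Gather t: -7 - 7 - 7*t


(1) = 45 - 9*b
(2) = 4*a^2 + a*(4*s - 12) + s^2 - 6*s
(3) = -81*b^3 + b^2*(9*w + 864) + b*(1260 - 102*w) - 72*w + 432
(4) = n^2 + 13*n + t*(-n - 10) + 30
(5) = -7*t - 14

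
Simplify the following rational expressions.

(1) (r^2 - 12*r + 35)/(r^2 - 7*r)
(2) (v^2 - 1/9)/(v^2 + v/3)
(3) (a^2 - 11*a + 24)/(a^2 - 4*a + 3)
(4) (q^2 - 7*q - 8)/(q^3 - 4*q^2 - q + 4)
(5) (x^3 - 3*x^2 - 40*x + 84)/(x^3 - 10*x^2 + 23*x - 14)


(1) = (r - 5)/r
(2) = (3*v - 1)/(3*v)
(3) = (a - 8)/(a - 1)
(4) = (q - 8)/(q^2 - 5*q + 4)
(5) = (x + 6)/(x - 1)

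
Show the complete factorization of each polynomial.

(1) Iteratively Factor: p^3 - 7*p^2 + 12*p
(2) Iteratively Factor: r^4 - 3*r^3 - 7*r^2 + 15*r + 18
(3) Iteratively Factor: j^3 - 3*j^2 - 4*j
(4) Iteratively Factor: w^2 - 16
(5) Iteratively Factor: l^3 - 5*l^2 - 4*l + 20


(1) = (p)*(p^2 - 7*p + 12) = p*(p - 3)*(p - 4)
(2) = (r - 3)*(r^3 - 7*r - 6) = (r - 3)*(r + 2)*(r^2 - 2*r - 3) = (r - 3)*(r + 1)*(r + 2)*(r - 3)
(3) = (j)*(j^2 - 3*j - 4) = j*(j - 4)*(j + 1)
(4) = (w + 4)*(w - 4)
(5) = (l - 2)*(l^2 - 3*l - 10) = (l - 5)*(l - 2)*(l + 2)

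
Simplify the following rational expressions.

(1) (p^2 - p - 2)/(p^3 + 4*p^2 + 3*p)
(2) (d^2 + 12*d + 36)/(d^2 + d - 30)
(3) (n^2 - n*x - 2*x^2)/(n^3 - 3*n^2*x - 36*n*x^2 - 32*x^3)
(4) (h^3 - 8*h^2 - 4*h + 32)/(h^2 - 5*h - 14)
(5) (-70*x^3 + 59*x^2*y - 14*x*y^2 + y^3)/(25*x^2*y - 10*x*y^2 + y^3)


(1) = (p - 2)/(p^2 + 3*p)
(2) = (d + 6)/(d - 5)
(3) = (-n + 2*x)/(-n^2 + 4*n*x + 32*x^2)
(4) = (h^2 - 10*h + 16)/(h - 7)
(5) = (-14*x^2 + 9*x*y - y^2)/(5*x*y - y^2)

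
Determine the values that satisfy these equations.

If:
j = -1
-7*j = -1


Then:
No Solution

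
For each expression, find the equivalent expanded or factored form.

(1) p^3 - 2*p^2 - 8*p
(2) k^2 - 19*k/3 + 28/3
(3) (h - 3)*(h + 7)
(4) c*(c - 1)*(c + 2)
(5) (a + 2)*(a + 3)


(1) = p*(p - 4)*(p + 2)
(2) = (k - 4)*(k - 7/3)
(3) = h^2 + 4*h - 21
(4) = c^3 + c^2 - 2*c
(5) = a^2 + 5*a + 6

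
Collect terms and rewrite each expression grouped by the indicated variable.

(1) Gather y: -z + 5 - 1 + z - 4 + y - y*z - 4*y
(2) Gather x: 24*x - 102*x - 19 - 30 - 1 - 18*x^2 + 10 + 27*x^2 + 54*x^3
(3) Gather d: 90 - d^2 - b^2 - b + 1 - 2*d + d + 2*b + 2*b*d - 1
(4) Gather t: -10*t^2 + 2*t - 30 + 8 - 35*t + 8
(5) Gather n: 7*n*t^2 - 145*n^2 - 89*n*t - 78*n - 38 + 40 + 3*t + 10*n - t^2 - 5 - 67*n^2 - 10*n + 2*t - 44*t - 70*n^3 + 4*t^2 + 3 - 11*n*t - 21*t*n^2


(1) = y*(-z - 3)
(2) = 54*x^3 + 9*x^2 - 78*x - 40
(3) = -b^2 + b - d^2 + d*(2*b - 1) + 90
(4) = -10*t^2 - 33*t - 14
(5) = -70*n^3 + n^2*(-21*t - 212) + n*(7*t^2 - 100*t - 78) + 3*t^2 - 39*t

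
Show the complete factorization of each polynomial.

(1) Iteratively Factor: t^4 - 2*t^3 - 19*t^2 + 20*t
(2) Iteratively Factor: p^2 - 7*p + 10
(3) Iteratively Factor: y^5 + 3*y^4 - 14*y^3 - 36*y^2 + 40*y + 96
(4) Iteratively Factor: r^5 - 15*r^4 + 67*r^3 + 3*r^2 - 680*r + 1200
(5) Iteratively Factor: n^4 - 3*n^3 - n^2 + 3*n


(1) = (t)*(t^3 - 2*t^2 - 19*t + 20) = t*(t + 4)*(t^2 - 6*t + 5) = t*(t - 5)*(t + 4)*(t - 1)
(2) = (p - 2)*(p - 5)
(3) = (y + 2)*(y^4 + y^3 - 16*y^2 - 4*y + 48) = (y - 2)*(y + 2)*(y^3 + 3*y^2 - 10*y - 24) = (y - 3)*(y - 2)*(y + 2)*(y^2 + 6*y + 8) = (y - 3)*(y - 2)*(y + 2)^2*(y + 4)
(4) = (r - 4)*(r^4 - 11*r^3 + 23*r^2 + 95*r - 300) = (r - 5)*(r - 4)*(r^3 - 6*r^2 - 7*r + 60) = (r - 5)*(r - 4)*(r + 3)*(r^2 - 9*r + 20) = (r - 5)*(r - 4)^2*(r + 3)*(r - 5)
(5) = (n - 3)*(n^3 - n) = n*(n - 3)*(n^2 - 1) = n*(n - 3)*(n + 1)*(n - 1)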